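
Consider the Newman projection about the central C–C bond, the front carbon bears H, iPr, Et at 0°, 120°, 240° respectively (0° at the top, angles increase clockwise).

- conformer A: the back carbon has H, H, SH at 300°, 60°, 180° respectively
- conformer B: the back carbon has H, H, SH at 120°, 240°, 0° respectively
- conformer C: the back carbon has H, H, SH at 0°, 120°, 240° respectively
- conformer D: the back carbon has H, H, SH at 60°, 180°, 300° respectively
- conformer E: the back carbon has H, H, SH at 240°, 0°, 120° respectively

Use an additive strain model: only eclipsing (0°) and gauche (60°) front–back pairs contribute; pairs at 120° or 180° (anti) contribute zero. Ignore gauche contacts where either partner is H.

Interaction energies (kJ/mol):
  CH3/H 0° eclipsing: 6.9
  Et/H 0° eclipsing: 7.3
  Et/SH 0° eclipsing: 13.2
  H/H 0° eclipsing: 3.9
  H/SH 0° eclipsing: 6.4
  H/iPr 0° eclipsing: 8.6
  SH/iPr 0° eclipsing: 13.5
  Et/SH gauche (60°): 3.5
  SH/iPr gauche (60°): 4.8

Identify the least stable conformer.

A (staggered): iPr(120°)/SH(180°) gauche 4.8; Et(240°)/SH(180°) gauche 3.5 → 8.3 kJ/mol.
B (eclipsed): H(0°)/SH(0°) eclipsed 6.4; iPr(120°)/H(120°) eclipsed 8.6; Et(240°)/H(240°) eclipsed 7.3 → 22.3 kJ/mol.
C (eclipsed): H(0°)/H(0°) eclipsed 3.9; iPr(120°)/H(120°) eclipsed 8.6; Et(240°)/SH(240°) eclipsed 13.2 → 25.7 kJ/mol.
D (staggered): Et(240°)/SH(300°) gauche 3.5 → 3.5 kJ/mol.
E (eclipsed): H(0°)/H(0°) eclipsed 3.9; iPr(120°)/SH(120°) eclipsed 13.5; Et(240°)/H(240°) eclipsed 7.3 → 24.7 kJ/mol.
C has the highest total (25.7 kJ/mol).

C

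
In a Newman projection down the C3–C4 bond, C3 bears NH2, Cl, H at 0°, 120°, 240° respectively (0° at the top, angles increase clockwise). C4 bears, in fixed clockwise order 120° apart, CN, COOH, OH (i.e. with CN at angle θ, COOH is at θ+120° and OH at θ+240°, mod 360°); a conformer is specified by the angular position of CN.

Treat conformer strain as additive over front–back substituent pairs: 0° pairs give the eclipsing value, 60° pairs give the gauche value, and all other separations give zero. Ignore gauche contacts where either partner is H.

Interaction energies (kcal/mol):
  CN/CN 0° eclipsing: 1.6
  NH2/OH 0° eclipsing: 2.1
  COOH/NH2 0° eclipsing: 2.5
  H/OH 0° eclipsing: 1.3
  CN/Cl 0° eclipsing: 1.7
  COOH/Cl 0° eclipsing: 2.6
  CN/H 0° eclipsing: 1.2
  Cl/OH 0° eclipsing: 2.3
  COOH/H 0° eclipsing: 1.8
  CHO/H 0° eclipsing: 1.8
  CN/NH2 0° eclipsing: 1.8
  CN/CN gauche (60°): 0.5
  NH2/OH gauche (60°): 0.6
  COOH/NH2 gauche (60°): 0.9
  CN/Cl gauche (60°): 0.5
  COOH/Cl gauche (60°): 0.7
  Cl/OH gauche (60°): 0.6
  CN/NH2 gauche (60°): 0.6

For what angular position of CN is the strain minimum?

60°

CN at 0° is eclipsed. NH2 at 0° is eclipsed with CN at 0° (1.8); Cl at 120° is eclipsed with COOH at 120° (2.6); H at 240° is eclipsed with OH at 240° (1.3). Total 5.7 kcal/mol.
CN at 60° is staggered. NH2 at 0° is gauche with CN at 60° (0.6); NH2 at 0° is gauche with OH at 300° (0.6); Cl at 120° is gauche with CN at 60° (0.5); Cl at 120° is gauche with COOH at 180° (0.7). Total 2.4 kcal/mol.
CN at 120° is eclipsed. NH2 at 0° is eclipsed with OH at 0° (2.1); Cl at 120° is eclipsed with CN at 120° (1.7); H at 240° is eclipsed with COOH at 240° (1.8). Total 5.6 kcal/mol.
CN at 180° is staggered. NH2 at 0° is gauche with COOH at 300° (0.9); NH2 at 0° is gauche with OH at 60° (0.6); Cl at 120° is gauche with CN at 180° (0.5); Cl at 120° is gauche with OH at 60° (0.6). Total 2.6 kcal/mol.
CN at 240° is eclipsed. NH2 at 0° is eclipsed with COOH at 0° (2.5); Cl at 120° is eclipsed with OH at 120° (2.3); H at 240° is eclipsed with CN at 240° (1.2). Total 6.0 kcal/mol.
CN at 300° is staggered. NH2 at 0° is gauche with CN at 300° (0.6); NH2 at 0° is gauche with COOH at 60° (0.9); Cl at 120° is gauche with COOH at 60° (0.7); Cl at 120° is gauche with OH at 180° (0.6). Total 2.8 kcal/mol.
The minimum (2.4 kcal/mol) occurs with CN at 60°.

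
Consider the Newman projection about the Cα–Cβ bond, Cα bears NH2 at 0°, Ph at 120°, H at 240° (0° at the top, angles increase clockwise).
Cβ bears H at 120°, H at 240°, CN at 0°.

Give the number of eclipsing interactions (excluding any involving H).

1

Non-H eclipsing pairs: NH2(0°)/CN(0°) — 1 interaction.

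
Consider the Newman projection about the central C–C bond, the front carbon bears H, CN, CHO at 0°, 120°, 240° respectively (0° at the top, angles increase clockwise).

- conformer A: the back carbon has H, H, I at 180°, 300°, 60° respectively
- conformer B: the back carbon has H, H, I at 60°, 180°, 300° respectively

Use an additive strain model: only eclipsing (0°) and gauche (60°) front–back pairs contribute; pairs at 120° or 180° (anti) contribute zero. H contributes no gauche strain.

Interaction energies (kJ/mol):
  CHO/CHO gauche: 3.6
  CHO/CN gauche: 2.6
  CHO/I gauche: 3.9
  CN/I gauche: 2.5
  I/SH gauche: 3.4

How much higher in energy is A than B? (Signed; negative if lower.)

-1.4 kJ/mol

A (staggered): CN(120°)/I(60°) gauche 2.5 → 2.5 kJ/mol.
B (staggered): CHO(240°)/I(300°) gauche 3.9 → 3.9 kJ/mol.
E(A) − E(B) = 2.5 − 3.9 = -1.4 kJ/mol.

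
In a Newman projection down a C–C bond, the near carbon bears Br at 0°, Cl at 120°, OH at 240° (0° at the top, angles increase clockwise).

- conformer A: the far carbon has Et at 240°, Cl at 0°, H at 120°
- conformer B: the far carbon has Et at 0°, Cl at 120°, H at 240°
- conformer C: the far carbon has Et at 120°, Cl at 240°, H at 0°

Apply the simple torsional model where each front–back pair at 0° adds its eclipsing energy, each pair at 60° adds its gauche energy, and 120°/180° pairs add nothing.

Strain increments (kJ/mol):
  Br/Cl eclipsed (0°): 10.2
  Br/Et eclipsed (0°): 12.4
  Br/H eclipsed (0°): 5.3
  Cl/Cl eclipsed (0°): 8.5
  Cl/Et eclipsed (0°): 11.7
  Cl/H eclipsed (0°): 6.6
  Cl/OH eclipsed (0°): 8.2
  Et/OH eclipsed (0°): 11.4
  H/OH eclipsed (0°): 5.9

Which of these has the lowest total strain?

A (eclipsed): Br(0°)/Cl(0°) eclipsed 10.2; Cl(120°)/H(120°) eclipsed 6.6; OH(240°)/Et(240°) eclipsed 11.4 → 28.2 kJ/mol.
B (eclipsed): Br(0°)/Et(0°) eclipsed 12.4; Cl(120°)/Cl(120°) eclipsed 8.5; OH(240°)/H(240°) eclipsed 5.9 → 26.8 kJ/mol.
C (eclipsed): Br(0°)/H(0°) eclipsed 5.3; Cl(120°)/Et(120°) eclipsed 11.7; OH(240°)/Cl(240°) eclipsed 8.2 → 25.2 kJ/mol.
C has the lowest total (25.2 kJ/mol).

C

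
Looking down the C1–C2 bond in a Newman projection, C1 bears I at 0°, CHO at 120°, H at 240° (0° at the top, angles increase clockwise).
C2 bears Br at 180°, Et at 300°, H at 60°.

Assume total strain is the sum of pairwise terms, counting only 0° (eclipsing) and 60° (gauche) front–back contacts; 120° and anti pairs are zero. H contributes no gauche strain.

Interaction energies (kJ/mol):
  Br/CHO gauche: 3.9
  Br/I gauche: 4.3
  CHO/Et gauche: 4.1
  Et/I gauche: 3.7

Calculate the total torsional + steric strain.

7.6 kJ/mol

This conformer (staggered): I(0°)/Et(300°) gauche 3.7; CHO(120°)/Br(180°) gauche 3.9 → 7.6 kJ/mol.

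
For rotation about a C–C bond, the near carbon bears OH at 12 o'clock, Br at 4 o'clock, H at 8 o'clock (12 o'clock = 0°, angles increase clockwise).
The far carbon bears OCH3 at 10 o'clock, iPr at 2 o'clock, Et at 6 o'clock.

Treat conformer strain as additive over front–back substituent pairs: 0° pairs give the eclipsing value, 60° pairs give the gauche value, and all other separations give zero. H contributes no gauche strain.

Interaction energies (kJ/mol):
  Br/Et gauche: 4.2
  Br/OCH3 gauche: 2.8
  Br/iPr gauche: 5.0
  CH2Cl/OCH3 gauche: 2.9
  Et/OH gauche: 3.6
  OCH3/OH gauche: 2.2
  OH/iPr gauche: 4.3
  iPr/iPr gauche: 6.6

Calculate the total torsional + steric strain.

This conformer (staggered): OH(0°)/OCH3(300°) gauche 2.2; OH(0°)/iPr(60°) gauche 4.3; Br(120°)/iPr(60°) gauche 5.0; Br(120°)/Et(180°) gauche 4.2 → 15.7 kJ/mol.

15.7 kJ/mol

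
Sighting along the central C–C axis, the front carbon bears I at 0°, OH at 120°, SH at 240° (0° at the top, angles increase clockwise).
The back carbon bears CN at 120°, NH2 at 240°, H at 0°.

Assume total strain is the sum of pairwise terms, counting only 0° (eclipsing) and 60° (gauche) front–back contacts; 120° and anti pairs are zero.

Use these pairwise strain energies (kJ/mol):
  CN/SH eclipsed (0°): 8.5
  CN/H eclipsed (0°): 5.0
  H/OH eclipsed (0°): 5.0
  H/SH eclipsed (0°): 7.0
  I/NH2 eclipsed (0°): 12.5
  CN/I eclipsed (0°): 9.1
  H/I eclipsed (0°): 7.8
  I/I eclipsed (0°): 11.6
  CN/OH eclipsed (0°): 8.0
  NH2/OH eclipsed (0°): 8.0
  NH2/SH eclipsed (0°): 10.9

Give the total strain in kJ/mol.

26.7 kJ/mol

This conformer is eclipsed. I at 0° is eclipsed with H at 0° (7.8); OH at 120° is eclipsed with CN at 120° (8.0); SH at 240° is eclipsed with NH2 at 240° (10.9). Total 26.7 kJ/mol.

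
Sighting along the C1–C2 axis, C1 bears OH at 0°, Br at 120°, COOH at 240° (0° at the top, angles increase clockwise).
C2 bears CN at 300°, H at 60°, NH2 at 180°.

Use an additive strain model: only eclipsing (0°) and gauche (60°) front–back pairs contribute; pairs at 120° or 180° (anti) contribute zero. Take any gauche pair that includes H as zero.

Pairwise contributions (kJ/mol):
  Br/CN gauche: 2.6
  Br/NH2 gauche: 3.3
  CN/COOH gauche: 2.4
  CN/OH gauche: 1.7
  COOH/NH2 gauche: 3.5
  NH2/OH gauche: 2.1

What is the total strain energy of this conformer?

10.9 kJ/mol

This conformer (staggered): OH–CN gauche, Br–NH2 gauche, COOH–CN gauche, COOH–NH2 gauche; 1.7 + 3.3 + 2.4 + 3.5 = 10.9 kJ/mol.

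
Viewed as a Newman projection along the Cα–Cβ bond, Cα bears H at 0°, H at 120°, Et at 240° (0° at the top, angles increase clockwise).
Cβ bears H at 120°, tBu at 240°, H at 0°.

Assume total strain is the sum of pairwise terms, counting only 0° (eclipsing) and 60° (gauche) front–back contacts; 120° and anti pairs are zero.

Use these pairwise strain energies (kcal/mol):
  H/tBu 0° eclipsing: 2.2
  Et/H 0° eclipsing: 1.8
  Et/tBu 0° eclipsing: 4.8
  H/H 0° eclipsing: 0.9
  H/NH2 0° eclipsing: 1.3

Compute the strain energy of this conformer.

This conformer (eclipsed): H–H eclipsed, H–H eclipsed, Et–tBu eclipsed; 0.9 + 0.9 + 4.8 = 6.6 kcal/mol.

6.6 kcal/mol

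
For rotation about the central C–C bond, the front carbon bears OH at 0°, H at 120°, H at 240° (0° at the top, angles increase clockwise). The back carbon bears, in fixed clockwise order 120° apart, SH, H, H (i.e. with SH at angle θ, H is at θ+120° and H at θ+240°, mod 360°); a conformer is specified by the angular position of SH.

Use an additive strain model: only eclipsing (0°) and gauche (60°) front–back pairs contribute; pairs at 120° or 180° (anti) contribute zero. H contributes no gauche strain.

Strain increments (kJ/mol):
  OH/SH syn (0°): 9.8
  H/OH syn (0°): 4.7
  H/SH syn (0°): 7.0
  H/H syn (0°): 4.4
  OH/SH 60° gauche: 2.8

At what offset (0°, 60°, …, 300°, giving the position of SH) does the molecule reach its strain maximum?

0°

SH at 0° is eclipsed. OH at 0° is eclipsed with SH at 0° (9.8); H at 120° is eclipsed with H at 120° (4.4); H at 240° is eclipsed with H at 240° (4.4). Total 18.6 kJ/mol.
SH at 60° is staggered. OH at 0° is gauche with SH at 60° (2.8). Total 2.8 kJ/mol.
SH at 120° is eclipsed. OH at 0° is eclipsed with H at 0° (4.7); H at 120° is eclipsed with SH at 120° (7.0); H at 240° is eclipsed with H at 240° (4.4). Total 16.1 kJ/mol.
SH at 180° (staggered): no non-H gauche contacts → 0.0 kJ/mol.
SH at 240° is eclipsed. OH at 0° is eclipsed with H at 0° (4.7); H at 120° is eclipsed with H at 120° (4.4); H at 240° is eclipsed with SH at 240° (7.0). Total 16.1 kJ/mol.
SH at 300° is staggered. OH at 0° is gauche with SH at 300° (2.8). Total 2.8 kJ/mol.
The maximum (18.6 kJ/mol) occurs with SH at 0°.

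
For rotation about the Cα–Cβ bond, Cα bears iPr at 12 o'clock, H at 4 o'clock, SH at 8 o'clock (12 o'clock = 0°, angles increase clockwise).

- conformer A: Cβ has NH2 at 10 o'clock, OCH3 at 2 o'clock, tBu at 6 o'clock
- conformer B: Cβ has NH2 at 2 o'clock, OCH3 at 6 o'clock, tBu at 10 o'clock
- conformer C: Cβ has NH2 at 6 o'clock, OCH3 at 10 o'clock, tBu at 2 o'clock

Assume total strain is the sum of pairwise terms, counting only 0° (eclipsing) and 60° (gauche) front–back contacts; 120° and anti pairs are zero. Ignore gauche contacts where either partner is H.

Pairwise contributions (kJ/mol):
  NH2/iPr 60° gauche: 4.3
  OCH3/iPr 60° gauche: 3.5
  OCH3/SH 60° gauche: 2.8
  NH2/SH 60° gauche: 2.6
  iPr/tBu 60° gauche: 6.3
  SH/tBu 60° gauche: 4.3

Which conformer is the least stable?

B

A is staggered. iPr at 0° is gauche with NH2 at 300° (4.3); iPr at 0° is gauche with OCH3 at 60° (3.5); SH at 240° is gauche with NH2 at 300° (2.6); SH at 240° is gauche with tBu at 180° (4.3). Total 14.7 kJ/mol.
B is staggered. iPr at 0° is gauche with NH2 at 60° (4.3); iPr at 0° is gauche with tBu at 300° (6.3); SH at 240° is gauche with OCH3 at 180° (2.8); SH at 240° is gauche with tBu at 300° (4.3). Total 17.7 kJ/mol.
C is staggered. iPr at 0° is gauche with OCH3 at 300° (3.5); iPr at 0° is gauche with tBu at 60° (6.3); SH at 240° is gauche with NH2 at 180° (2.6); SH at 240° is gauche with OCH3 at 300° (2.8). Total 15.2 kJ/mol.
B has the highest total (17.7 kJ/mol).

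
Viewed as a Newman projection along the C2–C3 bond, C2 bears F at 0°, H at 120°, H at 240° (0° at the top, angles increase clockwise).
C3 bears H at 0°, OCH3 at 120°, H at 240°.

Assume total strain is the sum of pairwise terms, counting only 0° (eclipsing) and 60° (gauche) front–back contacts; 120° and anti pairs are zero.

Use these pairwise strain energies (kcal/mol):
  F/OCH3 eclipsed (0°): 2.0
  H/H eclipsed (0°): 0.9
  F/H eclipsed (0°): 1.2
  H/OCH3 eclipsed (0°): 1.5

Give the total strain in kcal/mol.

This conformer (eclipsed): F(0°)/H(0°) eclipsed 1.2; H(120°)/OCH3(120°) eclipsed 1.5; H(240°)/H(240°) eclipsed 0.9 → 3.6 kcal/mol.

3.6 kcal/mol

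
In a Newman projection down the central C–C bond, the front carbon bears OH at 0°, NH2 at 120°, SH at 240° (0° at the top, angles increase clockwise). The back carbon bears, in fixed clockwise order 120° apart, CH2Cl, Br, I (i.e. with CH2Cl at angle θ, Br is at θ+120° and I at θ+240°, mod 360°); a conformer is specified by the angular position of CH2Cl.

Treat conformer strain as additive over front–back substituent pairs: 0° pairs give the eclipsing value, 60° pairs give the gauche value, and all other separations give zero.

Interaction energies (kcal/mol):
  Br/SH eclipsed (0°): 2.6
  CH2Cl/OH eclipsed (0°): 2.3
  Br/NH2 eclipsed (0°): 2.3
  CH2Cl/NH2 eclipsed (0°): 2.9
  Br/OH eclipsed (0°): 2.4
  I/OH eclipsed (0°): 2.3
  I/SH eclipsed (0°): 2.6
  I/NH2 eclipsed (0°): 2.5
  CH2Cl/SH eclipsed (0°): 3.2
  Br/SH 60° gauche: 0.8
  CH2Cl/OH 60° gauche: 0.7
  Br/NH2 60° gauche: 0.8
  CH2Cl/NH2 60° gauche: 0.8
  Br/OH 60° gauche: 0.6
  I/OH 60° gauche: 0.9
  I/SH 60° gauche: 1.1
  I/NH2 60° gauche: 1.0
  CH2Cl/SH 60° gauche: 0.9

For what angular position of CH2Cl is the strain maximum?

240°

CH2Cl at 0° (eclipsed): OH–CH2Cl eclipsed, NH2–Br eclipsed, SH–I eclipsed; 2.3 + 2.3 + 2.6 = 7.2 kcal/mol.
CH2Cl at 60° (staggered): OH–CH2Cl gauche, OH–I gauche, NH2–CH2Cl gauche, NH2–Br gauche, SH–Br gauche, SH–I gauche; 0.7 + 0.9 + 0.8 + 0.8 + 0.8 + 1.1 = 5.1 kcal/mol.
CH2Cl at 120° (eclipsed): OH–I eclipsed, NH2–CH2Cl eclipsed, SH–Br eclipsed; 2.3 + 2.9 + 2.6 = 7.8 kcal/mol.
CH2Cl at 180° (staggered): OH–Br gauche, OH–I gauche, NH2–CH2Cl gauche, NH2–I gauche, SH–CH2Cl gauche, SH–Br gauche; 0.6 + 0.9 + 0.8 + 1.0 + 0.9 + 0.8 = 5.0 kcal/mol.
CH2Cl at 240° (eclipsed): OH–Br eclipsed, NH2–I eclipsed, SH–CH2Cl eclipsed; 2.4 + 2.5 + 3.2 = 8.1 kcal/mol.
CH2Cl at 300° (staggered): OH–CH2Cl gauche, OH–Br gauche, NH2–Br gauche, NH2–I gauche, SH–CH2Cl gauche, SH–I gauche; 0.7 + 0.6 + 0.8 + 1.0 + 0.9 + 1.1 = 5.1 kcal/mol.
The maximum (8.1 kcal/mol) occurs with CH2Cl at 240°.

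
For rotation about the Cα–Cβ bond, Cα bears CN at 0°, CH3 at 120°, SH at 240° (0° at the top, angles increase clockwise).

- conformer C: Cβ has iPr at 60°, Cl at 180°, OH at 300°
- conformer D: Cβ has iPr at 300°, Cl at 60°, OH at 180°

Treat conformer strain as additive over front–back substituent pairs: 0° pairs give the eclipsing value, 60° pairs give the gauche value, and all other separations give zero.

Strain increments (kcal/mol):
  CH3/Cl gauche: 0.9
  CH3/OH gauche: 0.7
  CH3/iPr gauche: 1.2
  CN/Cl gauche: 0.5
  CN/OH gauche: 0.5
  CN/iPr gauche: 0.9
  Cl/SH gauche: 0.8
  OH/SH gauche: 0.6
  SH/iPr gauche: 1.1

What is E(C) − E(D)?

C (staggered): CN–iPr gauche, CN–OH gauche, CH3–iPr gauche, CH3–Cl gauche, SH–Cl gauche, SH–OH gauche; 0.9 + 0.5 + 1.2 + 0.9 + 0.8 + 0.6 = 4.9 kcal/mol.
D (staggered): CN–iPr gauche, CN–Cl gauche, CH3–Cl gauche, CH3–OH gauche, SH–iPr gauche, SH–OH gauche; 0.9 + 0.5 + 0.9 + 0.7 + 1.1 + 0.6 = 4.7 kcal/mol.
E(C) − E(D) = 4.9 − 4.7 = +0.2 kcal/mol.

+0.2 kcal/mol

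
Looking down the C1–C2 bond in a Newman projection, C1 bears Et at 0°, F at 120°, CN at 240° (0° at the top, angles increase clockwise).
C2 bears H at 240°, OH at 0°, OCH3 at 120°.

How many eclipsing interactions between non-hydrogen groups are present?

2

Non-H eclipsing pairs: Et(0°)/OH(0°); F(120°)/OCH3(120°) — 2 interactions.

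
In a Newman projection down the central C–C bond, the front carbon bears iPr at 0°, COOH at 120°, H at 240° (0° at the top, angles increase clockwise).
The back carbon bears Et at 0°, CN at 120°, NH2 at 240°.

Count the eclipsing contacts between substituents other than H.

2

Non-H eclipsing pairs: iPr(0°)/Et(0°); COOH(120°)/CN(120°) — 2 interactions.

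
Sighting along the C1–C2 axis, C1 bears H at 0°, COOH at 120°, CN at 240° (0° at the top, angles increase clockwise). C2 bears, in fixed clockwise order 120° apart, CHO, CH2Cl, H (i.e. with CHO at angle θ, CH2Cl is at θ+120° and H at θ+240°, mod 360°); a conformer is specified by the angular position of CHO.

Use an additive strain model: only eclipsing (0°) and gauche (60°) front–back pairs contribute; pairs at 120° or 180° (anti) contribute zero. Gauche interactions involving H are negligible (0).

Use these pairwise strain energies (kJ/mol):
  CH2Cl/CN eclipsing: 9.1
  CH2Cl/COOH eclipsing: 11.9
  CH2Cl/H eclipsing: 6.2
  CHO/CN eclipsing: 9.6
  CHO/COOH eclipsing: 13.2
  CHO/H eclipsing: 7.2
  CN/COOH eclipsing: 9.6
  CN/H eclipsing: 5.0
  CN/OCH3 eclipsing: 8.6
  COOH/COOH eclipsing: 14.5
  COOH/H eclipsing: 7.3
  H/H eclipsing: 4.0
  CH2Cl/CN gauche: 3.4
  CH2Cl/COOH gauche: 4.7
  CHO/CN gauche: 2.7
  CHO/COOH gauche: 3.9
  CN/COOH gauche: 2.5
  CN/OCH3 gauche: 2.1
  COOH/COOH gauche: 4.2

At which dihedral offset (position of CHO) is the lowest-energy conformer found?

300°

CHO at 0° (eclipsed): H–CHO eclipsed, COOH–CH2Cl eclipsed, CN–H eclipsed; 7.2 + 11.9 + 5.0 = 24.1 kJ/mol.
CHO at 60° (staggered): COOH–CHO gauche, COOH–CH2Cl gauche, CN–CH2Cl gauche; 3.9 + 4.7 + 3.4 = 12.0 kJ/mol.
CHO at 120° (eclipsed): H–H eclipsed, COOH–CHO eclipsed, CN–CH2Cl eclipsed; 4.0 + 13.2 + 9.1 = 26.3 kJ/mol.
CHO at 180° (staggered): COOH–CHO gauche, CN–CHO gauche, CN–CH2Cl gauche; 3.9 + 2.7 + 3.4 = 10.0 kJ/mol.
CHO at 240° (eclipsed): H–CH2Cl eclipsed, COOH–H eclipsed, CN–CHO eclipsed; 6.2 + 7.3 + 9.6 = 23.1 kJ/mol.
CHO at 300° (staggered): COOH–CH2Cl gauche, CN–CHO gauche; 4.7 + 2.7 = 7.4 kJ/mol.
The minimum (7.4 kJ/mol) occurs with CHO at 300°.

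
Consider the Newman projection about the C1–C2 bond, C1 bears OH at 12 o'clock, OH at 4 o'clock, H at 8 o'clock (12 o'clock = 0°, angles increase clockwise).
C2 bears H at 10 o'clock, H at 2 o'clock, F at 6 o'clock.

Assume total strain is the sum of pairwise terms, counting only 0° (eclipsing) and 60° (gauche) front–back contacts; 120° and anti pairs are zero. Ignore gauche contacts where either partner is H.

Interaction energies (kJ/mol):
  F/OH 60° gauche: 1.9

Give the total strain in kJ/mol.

1.9 kJ/mol

This conformer (staggered): OH(120°)/F(180°) gauche 1.9 → 1.9 kJ/mol.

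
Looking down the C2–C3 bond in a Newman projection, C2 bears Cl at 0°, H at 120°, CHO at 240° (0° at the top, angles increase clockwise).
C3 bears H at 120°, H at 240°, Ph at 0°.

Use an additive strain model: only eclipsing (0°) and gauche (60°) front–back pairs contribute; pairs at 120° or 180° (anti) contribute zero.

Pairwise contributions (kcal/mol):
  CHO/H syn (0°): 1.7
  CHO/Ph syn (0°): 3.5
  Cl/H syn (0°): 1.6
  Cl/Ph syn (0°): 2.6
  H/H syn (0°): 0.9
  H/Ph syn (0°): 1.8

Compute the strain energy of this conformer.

5.2 kcal/mol

This conformer (eclipsed): Cl(0°)/Ph(0°) eclipsed 2.6; H(120°)/H(120°) eclipsed 0.9; CHO(240°)/H(240°) eclipsed 1.7 → 5.2 kcal/mol.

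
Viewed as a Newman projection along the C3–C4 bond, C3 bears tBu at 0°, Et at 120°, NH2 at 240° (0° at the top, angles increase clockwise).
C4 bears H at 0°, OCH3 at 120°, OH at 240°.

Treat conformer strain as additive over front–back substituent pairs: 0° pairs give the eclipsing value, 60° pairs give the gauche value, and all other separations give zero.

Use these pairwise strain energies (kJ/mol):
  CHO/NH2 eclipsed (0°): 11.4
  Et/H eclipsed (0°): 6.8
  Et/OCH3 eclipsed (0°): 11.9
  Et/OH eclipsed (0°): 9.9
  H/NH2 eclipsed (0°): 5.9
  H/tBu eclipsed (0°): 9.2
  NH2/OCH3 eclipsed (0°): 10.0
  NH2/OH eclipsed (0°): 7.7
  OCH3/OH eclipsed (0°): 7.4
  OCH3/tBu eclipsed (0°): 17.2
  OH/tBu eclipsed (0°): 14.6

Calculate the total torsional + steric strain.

28.8 kJ/mol

This conformer (eclipsed): tBu–H eclipsed, Et–OCH3 eclipsed, NH2–OH eclipsed; 9.2 + 11.9 + 7.7 = 28.8 kJ/mol.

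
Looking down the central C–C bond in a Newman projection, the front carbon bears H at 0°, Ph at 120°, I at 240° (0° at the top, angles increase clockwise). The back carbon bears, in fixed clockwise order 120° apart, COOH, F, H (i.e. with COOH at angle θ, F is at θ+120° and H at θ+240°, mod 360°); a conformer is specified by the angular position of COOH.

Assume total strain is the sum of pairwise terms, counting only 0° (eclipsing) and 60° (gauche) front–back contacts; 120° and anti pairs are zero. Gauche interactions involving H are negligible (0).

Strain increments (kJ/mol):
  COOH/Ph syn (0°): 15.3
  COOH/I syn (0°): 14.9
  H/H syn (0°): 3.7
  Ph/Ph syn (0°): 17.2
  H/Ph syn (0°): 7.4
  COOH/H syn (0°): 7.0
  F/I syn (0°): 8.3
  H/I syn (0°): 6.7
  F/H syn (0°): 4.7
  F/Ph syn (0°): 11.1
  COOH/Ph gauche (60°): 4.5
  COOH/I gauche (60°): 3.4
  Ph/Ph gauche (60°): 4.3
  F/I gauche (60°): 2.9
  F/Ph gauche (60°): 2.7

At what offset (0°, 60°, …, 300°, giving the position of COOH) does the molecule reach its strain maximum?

COOH at 0° is eclipsed. H at 0° is eclipsed with COOH at 0° (7.0); Ph at 120° is eclipsed with F at 120° (11.1); I at 240° is eclipsed with H at 240° (6.7). Total 24.8 kJ/mol.
COOH at 60° is staggered. Ph at 120° is gauche with COOH at 60° (4.5); Ph at 120° is gauche with F at 180° (2.7); I at 240° is gauche with F at 180° (2.9). Total 10.1 kJ/mol.
COOH at 120° is eclipsed. H at 0° is eclipsed with H at 0° (3.7); Ph at 120° is eclipsed with COOH at 120° (15.3); I at 240° is eclipsed with F at 240° (8.3). Total 27.3 kJ/mol.
COOH at 180° is staggered. Ph at 120° is gauche with COOH at 180° (4.5); I at 240° is gauche with COOH at 180° (3.4); I at 240° is gauche with F at 300° (2.9). Total 10.8 kJ/mol.
COOH at 240° is eclipsed. H at 0° is eclipsed with F at 0° (4.7); Ph at 120° is eclipsed with H at 120° (7.4); I at 240° is eclipsed with COOH at 240° (14.9). Total 27.0 kJ/mol.
COOH at 300° is staggered. Ph at 120° is gauche with F at 60° (2.7); I at 240° is gauche with COOH at 300° (3.4). Total 6.1 kJ/mol.
The maximum (27.3 kJ/mol) occurs with COOH at 120°.

120°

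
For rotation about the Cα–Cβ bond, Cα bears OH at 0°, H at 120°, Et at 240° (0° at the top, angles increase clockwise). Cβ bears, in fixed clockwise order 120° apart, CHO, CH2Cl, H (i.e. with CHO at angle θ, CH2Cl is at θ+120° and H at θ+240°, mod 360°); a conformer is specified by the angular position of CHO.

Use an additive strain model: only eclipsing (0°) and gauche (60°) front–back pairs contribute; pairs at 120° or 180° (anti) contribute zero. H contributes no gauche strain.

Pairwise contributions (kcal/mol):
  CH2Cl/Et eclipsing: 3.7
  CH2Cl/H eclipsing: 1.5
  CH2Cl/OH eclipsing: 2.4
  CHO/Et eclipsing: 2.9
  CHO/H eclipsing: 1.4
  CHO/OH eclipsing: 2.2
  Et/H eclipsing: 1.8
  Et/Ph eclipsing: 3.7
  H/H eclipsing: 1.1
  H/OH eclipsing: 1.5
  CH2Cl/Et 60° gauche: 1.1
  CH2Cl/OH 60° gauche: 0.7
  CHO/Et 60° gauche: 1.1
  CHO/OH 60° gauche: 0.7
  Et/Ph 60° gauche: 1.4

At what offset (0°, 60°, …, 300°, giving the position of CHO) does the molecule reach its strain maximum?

CHO at 0° (eclipsed): OH(0°)/CHO(0°) eclipsed 2.2; H(120°)/CH2Cl(120°) eclipsed 1.5; Et(240°)/H(240°) eclipsed 1.8 → 5.5 kcal/mol.
CHO at 60° (staggered): OH(0°)/CHO(60°) gauche 0.7; Et(240°)/CH2Cl(180°) gauche 1.1 → 1.8 kcal/mol.
CHO at 120° (eclipsed): OH(0°)/H(0°) eclipsed 1.5; H(120°)/CHO(120°) eclipsed 1.4; Et(240°)/CH2Cl(240°) eclipsed 3.7 → 6.6 kcal/mol.
CHO at 180° (staggered): OH(0°)/CH2Cl(300°) gauche 0.7; Et(240°)/CHO(180°) gauche 1.1; Et(240°)/CH2Cl(300°) gauche 1.1 → 2.9 kcal/mol.
CHO at 240° (eclipsed): OH(0°)/CH2Cl(0°) eclipsed 2.4; H(120°)/H(120°) eclipsed 1.1; Et(240°)/CHO(240°) eclipsed 2.9 → 6.4 kcal/mol.
CHO at 300° (staggered): OH(0°)/CHO(300°) gauche 0.7; OH(0°)/CH2Cl(60°) gauche 0.7; Et(240°)/CHO(300°) gauche 1.1 → 2.5 kcal/mol.
The maximum (6.6 kcal/mol) occurs with CHO at 120°.

120°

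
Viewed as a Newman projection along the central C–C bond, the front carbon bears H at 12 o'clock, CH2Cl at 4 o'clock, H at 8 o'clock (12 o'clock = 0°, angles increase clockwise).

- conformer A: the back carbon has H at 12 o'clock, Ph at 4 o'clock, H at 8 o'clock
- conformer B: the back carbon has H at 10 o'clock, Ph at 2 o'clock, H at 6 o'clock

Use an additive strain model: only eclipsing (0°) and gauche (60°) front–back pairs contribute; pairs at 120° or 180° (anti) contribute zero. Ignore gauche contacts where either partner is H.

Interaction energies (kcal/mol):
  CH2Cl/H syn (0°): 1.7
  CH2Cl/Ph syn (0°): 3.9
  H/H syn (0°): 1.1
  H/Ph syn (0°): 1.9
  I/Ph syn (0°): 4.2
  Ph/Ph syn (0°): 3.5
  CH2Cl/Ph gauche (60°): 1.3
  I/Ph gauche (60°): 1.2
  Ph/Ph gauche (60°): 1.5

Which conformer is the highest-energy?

A

A (eclipsed): H(0°)/H(0°) eclipsed 1.1; CH2Cl(120°)/Ph(120°) eclipsed 3.9; H(240°)/H(240°) eclipsed 1.1 → 6.1 kcal/mol.
B (staggered): CH2Cl(120°)/Ph(60°) gauche 1.3 → 1.3 kcal/mol.
A has the highest total (6.1 kcal/mol).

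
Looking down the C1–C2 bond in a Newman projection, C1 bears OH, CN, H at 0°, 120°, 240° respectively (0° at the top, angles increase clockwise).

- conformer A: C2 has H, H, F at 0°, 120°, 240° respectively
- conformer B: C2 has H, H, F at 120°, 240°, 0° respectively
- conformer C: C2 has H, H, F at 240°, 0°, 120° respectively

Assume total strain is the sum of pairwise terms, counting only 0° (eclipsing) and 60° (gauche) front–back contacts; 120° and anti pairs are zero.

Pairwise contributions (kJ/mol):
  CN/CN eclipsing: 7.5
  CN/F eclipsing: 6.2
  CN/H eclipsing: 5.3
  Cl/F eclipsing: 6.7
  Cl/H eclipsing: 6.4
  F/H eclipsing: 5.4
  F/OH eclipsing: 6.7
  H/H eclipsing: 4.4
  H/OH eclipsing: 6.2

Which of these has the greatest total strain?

A

A is eclipsed. OH at 0° is eclipsed with H at 0° (6.2); CN at 120° is eclipsed with H at 120° (5.3); H at 240° is eclipsed with F at 240° (5.4). Total 16.9 kJ/mol.
B is eclipsed. OH at 0° is eclipsed with F at 0° (6.7); CN at 120° is eclipsed with H at 120° (5.3); H at 240° is eclipsed with H at 240° (4.4). Total 16.4 kJ/mol.
C is eclipsed. OH at 0° is eclipsed with H at 0° (6.2); CN at 120° is eclipsed with F at 120° (6.2); H at 240° is eclipsed with H at 240° (4.4). Total 16.8 kJ/mol.
A has the highest total (16.9 kJ/mol).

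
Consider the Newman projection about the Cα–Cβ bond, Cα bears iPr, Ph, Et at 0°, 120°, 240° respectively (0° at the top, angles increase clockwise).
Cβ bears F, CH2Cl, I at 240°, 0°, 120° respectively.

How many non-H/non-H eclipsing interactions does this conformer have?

3

Non-H eclipsing pairs: iPr(0°)/CH2Cl(0°); Ph(120°)/I(120°); Et(240°)/F(240°) — 3 interactions.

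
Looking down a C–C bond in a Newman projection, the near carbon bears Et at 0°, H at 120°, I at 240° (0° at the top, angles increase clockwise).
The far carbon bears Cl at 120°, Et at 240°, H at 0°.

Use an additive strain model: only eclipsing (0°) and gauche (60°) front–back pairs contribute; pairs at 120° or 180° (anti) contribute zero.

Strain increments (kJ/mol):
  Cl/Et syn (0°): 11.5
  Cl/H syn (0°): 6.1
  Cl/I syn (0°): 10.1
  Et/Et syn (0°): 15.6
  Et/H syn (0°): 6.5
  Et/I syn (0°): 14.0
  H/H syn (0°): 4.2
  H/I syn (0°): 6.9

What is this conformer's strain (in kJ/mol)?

This conformer (eclipsed): Et–H eclipsed, H–Cl eclipsed, I–Et eclipsed; 6.5 + 6.1 + 14.0 = 26.6 kJ/mol.

26.6 kJ/mol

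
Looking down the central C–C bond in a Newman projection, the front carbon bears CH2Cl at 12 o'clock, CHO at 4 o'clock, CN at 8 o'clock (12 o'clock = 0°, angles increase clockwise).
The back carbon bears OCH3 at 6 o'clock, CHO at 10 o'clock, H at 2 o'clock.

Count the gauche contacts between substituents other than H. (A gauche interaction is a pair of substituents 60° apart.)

Non-H gauche pairs: CH2Cl(0°)/CHO(300°); CHO(120°)/OCH3(180°); CN(240°)/OCH3(180°); CN(240°)/CHO(300°) — 4 interactions.

4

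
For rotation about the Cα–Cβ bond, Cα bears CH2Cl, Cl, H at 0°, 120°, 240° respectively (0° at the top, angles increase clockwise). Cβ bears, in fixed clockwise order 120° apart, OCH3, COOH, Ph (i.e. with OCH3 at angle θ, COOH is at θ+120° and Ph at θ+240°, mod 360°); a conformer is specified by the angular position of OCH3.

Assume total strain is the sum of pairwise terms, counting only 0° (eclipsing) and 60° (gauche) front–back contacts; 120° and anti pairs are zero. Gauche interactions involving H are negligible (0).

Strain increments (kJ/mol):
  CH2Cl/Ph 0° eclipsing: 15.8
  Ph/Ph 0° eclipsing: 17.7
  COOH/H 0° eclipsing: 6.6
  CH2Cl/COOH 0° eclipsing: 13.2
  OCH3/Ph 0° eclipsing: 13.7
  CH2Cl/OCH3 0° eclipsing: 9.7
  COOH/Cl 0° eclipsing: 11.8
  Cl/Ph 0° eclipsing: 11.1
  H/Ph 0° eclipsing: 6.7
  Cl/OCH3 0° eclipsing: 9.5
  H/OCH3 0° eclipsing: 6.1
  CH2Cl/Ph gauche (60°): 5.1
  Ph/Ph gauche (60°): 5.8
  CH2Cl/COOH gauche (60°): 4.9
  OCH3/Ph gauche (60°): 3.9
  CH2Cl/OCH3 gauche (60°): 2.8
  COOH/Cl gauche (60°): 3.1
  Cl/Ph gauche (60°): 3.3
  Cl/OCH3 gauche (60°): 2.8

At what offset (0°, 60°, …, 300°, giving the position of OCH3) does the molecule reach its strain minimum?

60°

OCH3 at 0° (eclipsed): CH2Cl(0°)/OCH3(0°) eclipsed 9.7; Cl(120°)/COOH(120°) eclipsed 11.8; H(240°)/Ph(240°) eclipsed 6.7 → 28.2 kJ/mol.
OCH3 at 60° (staggered): CH2Cl(0°)/OCH3(60°) gauche 2.8; CH2Cl(0°)/Ph(300°) gauche 5.1; Cl(120°)/OCH3(60°) gauche 2.8; Cl(120°)/COOH(180°) gauche 3.1 → 13.8 kJ/mol.
OCH3 at 120° (eclipsed): CH2Cl(0°)/Ph(0°) eclipsed 15.8; Cl(120°)/OCH3(120°) eclipsed 9.5; H(240°)/COOH(240°) eclipsed 6.6 → 31.9 kJ/mol.
OCH3 at 180° (staggered): CH2Cl(0°)/COOH(300°) gauche 4.9; CH2Cl(0°)/Ph(60°) gauche 5.1; Cl(120°)/OCH3(180°) gauche 2.8; Cl(120°)/Ph(60°) gauche 3.3 → 16.1 kJ/mol.
OCH3 at 240° (eclipsed): CH2Cl(0°)/COOH(0°) eclipsed 13.2; Cl(120°)/Ph(120°) eclipsed 11.1; H(240°)/OCH3(240°) eclipsed 6.1 → 30.4 kJ/mol.
OCH3 at 300° (staggered): CH2Cl(0°)/OCH3(300°) gauche 2.8; CH2Cl(0°)/COOH(60°) gauche 4.9; Cl(120°)/COOH(60°) gauche 3.1; Cl(120°)/Ph(180°) gauche 3.3 → 14.1 kJ/mol.
The minimum (13.8 kJ/mol) occurs with OCH3 at 60°.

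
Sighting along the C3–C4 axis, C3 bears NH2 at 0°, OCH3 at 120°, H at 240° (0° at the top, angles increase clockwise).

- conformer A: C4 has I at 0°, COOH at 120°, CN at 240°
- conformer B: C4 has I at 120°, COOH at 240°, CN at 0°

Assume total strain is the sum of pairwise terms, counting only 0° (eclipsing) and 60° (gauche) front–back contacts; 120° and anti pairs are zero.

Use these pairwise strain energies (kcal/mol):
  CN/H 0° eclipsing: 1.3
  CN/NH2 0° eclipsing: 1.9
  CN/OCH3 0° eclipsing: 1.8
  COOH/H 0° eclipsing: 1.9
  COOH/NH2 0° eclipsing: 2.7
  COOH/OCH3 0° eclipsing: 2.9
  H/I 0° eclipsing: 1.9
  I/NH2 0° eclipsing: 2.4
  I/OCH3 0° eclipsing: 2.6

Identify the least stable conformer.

A (eclipsed): NH2(0°)/I(0°) eclipsed 2.4; OCH3(120°)/COOH(120°) eclipsed 2.9; H(240°)/CN(240°) eclipsed 1.3 → 6.6 kcal/mol.
B (eclipsed): NH2(0°)/CN(0°) eclipsed 1.9; OCH3(120°)/I(120°) eclipsed 2.6; H(240°)/COOH(240°) eclipsed 1.9 → 6.4 kcal/mol.
A has the highest total (6.6 kcal/mol).

A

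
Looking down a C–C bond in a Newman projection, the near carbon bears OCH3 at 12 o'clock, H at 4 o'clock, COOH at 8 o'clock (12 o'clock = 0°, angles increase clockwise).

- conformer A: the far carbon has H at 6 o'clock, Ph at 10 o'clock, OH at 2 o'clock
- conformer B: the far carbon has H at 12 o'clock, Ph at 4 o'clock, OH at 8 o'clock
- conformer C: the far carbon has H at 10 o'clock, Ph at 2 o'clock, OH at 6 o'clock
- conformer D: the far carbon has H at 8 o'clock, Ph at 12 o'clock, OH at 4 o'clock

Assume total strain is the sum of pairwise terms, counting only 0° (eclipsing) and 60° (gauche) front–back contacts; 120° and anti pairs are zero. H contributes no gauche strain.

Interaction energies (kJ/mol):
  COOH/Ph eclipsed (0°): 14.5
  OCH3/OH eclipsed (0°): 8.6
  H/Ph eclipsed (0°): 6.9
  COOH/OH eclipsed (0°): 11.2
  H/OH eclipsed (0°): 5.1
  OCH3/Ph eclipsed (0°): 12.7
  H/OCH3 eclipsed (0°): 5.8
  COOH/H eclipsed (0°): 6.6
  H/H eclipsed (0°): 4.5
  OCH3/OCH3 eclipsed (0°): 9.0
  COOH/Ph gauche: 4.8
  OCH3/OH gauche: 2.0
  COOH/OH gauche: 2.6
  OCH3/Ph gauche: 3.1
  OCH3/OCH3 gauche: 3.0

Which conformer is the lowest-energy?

A (staggered): OCH3(0°)/Ph(300°) gauche 3.1; OCH3(0°)/OH(60°) gauche 2.0; COOH(240°)/Ph(300°) gauche 4.8 → 9.9 kJ/mol.
B (eclipsed): OCH3(0°)/H(0°) eclipsed 5.8; H(120°)/Ph(120°) eclipsed 6.9; COOH(240°)/OH(240°) eclipsed 11.2 → 23.9 kJ/mol.
C (staggered): OCH3(0°)/Ph(60°) gauche 3.1; COOH(240°)/OH(180°) gauche 2.6 → 5.7 kJ/mol.
D (eclipsed): OCH3(0°)/Ph(0°) eclipsed 12.7; H(120°)/OH(120°) eclipsed 5.1; COOH(240°)/H(240°) eclipsed 6.6 → 24.4 kJ/mol.
C has the lowest total (5.7 kJ/mol).

C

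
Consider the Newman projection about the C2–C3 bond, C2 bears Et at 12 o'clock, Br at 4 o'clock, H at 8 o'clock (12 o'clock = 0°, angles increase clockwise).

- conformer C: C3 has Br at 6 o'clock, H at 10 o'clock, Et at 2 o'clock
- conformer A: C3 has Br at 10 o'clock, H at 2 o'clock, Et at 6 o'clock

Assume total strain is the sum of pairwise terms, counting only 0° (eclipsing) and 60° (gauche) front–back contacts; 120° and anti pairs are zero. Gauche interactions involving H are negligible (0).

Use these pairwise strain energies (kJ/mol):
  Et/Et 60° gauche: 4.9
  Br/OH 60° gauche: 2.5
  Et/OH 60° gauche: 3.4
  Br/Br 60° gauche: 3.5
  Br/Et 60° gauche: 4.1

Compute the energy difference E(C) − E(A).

C is staggered. Et at 0° is gauche with Et at 60° (4.9); Br at 120° is gauche with Br at 180° (3.5); Br at 120° is gauche with Et at 60° (4.1). Total 12.5 kJ/mol.
A is staggered. Et at 0° is gauche with Br at 300° (4.1); Br at 120° is gauche with Et at 180° (4.1). Total 8.2 kJ/mol.
E(C) − E(A) = 12.5 − 8.2 = +4.3 kJ/mol.

+4.3 kJ/mol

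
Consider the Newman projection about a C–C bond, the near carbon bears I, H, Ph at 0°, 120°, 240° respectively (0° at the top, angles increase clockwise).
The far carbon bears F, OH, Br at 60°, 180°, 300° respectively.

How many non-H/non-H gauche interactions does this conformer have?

4

Non-H gauche pairs: I(0°)/F(60°); I(0°)/Br(300°); Ph(240°)/OH(180°); Ph(240°)/Br(300°) — 4 interactions.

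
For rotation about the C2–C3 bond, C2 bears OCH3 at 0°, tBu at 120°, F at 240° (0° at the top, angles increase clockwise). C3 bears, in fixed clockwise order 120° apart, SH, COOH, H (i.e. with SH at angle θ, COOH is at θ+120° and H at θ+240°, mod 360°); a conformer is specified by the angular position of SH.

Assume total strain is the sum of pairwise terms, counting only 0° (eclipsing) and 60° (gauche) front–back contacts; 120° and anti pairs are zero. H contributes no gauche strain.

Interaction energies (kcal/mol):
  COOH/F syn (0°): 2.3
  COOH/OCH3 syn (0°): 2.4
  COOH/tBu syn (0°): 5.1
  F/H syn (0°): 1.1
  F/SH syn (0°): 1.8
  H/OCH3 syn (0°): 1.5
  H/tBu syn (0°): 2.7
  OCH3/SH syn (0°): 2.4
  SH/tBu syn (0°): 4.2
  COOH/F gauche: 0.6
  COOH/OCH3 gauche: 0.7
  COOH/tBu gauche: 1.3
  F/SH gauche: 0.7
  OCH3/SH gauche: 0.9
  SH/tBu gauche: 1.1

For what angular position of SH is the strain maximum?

SH at 0° is eclipsed. OCH3 at 0° is eclipsed with SH at 0° (2.4); tBu at 120° is eclipsed with COOH at 120° (5.1); F at 240° is eclipsed with H at 240° (1.1). Total 8.6 kcal/mol.
SH at 60° is staggered. OCH3 at 0° is gauche with SH at 60° (0.9); tBu at 120° is gauche with SH at 60° (1.1); tBu at 120° is gauche with COOH at 180° (1.3); F at 240° is gauche with COOH at 180° (0.6). Total 3.9 kcal/mol.
SH at 120° is eclipsed. OCH3 at 0° is eclipsed with H at 0° (1.5); tBu at 120° is eclipsed with SH at 120° (4.2); F at 240° is eclipsed with COOH at 240° (2.3). Total 8.0 kcal/mol.
SH at 180° is staggered. OCH3 at 0° is gauche with COOH at 300° (0.7); tBu at 120° is gauche with SH at 180° (1.1); F at 240° is gauche with SH at 180° (0.7); F at 240° is gauche with COOH at 300° (0.6). Total 3.1 kcal/mol.
SH at 240° is eclipsed. OCH3 at 0° is eclipsed with COOH at 0° (2.4); tBu at 120° is eclipsed with H at 120° (2.7); F at 240° is eclipsed with SH at 240° (1.8). Total 6.9 kcal/mol.
SH at 300° is staggered. OCH3 at 0° is gauche with SH at 300° (0.9); OCH3 at 0° is gauche with COOH at 60° (0.7); tBu at 120° is gauche with COOH at 60° (1.3); F at 240° is gauche with SH at 300° (0.7). Total 3.6 kcal/mol.
The maximum (8.6 kcal/mol) occurs with SH at 0°.

0°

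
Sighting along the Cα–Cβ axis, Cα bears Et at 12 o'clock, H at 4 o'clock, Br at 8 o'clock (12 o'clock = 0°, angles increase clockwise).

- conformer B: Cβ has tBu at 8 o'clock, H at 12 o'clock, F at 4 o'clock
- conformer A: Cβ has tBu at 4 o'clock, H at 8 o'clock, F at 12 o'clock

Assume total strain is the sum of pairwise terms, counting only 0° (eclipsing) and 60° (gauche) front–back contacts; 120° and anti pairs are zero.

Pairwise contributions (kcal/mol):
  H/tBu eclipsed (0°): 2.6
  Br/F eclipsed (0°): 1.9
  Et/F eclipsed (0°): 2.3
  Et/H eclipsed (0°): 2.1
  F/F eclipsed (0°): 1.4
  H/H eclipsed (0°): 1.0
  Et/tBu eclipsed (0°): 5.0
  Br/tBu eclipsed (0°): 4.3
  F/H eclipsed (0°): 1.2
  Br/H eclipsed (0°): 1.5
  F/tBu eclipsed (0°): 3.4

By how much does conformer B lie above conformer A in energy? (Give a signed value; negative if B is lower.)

+1.2 kcal/mol

B (eclipsed): Et–H eclipsed, H–F eclipsed, Br–tBu eclipsed; 2.1 + 1.2 + 4.3 = 7.6 kcal/mol.
A (eclipsed): Et–F eclipsed, H–tBu eclipsed, Br–H eclipsed; 2.3 + 2.6 + 1.5 = 6.4 kcal/mol.
E(B) − E(A) = 7.6 − 6.4 = +1.2 kcal/mol.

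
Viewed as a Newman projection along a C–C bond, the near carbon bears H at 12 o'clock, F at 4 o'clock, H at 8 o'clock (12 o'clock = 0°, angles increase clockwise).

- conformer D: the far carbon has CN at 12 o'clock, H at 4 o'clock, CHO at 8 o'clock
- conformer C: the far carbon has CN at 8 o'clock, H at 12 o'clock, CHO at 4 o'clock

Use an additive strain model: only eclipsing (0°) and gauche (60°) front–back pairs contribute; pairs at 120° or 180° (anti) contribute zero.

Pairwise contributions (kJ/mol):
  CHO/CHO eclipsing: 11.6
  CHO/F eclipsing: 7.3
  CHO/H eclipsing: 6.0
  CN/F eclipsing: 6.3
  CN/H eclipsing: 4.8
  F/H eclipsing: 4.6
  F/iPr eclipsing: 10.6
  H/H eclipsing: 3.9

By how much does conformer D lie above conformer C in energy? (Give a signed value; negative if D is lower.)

D (eclipsed): H–CN eclipsed, F–H eclipsed, H–CHO eclipsed; 4.8 + 4.6 + 6.0 = 15.4 kJ/mol.
C (eclipsed): H–H eclipsed, F–CHO eclipsed, H–CN eclipsed; 3.9 + 7.3 + 4.8 = 16.0 kJ/mol.
E(D) − E(C) = 15.4 − 16.0 = -0.6 kJ/mol.

-0.6 kJ/mol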